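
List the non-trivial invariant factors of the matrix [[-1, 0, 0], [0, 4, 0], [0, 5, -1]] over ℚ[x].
The Jordan structure of A has elementary divisors (x + 1), (x + 1), (x - 4). Arranging the block sizes at each eigenvalue in decreasing order and taking row products gives the invariant factors.

Invariant factors (smallest first, each dividing the next): x + 1, (x - 4)(x + 1).

Check: the last factor (x - 4)(x + 1) is the minimal polynomial, and the product (x - 4)(x + 1)^2 is the characteristic polynomial.

x + 1, (x - 4)(x + 1)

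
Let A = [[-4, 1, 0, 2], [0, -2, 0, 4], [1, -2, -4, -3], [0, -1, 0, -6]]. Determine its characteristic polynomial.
xI - A = [[x + 4, -1, 0, -2], [0, x + 2, 0, -4], [-1, 2, x + 4, 3], [0, 1, 0, x + 6]].

Expanding det(xI - A) along the first row:
det(xI - A) = + (x + 4)·det([[x + 2, 0, -4], [2, x + 4, 3], [1, 0, x + 6]]) - (-1)·det([[0, 0, -4], [-1, x + 4, 3], [0, 0, x + 6]]) + (0)·det([[0, x + 2, -4], [-1, 2, 3], [0, 1, x + 6]]) - (-2)·det([[0, x + 2, 0], [-1, 2, x + 4], [0, 1, 0]]).

Evaluating gives χ_A(x) = x^4 + 16x^3 + 96x^2 + 256x + 256 = (x + 4)^4.

χ_A(x) = (x + 4)^4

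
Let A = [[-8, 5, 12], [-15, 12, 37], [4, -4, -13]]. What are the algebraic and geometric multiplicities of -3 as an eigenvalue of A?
The characteristic polynomial is (x + 3)^3, so the factor x + 3 appears with exponent 3: the algebraic multiplicity is 3.

rank(A + 3I) = 2, so the eigenspace has dimension 3 - 2 = 1: the geometric multiplicity is 1.

Since 1 < 3, A is not diagonalizable.

algebraic multiplicity 3, geometric multiplicity 1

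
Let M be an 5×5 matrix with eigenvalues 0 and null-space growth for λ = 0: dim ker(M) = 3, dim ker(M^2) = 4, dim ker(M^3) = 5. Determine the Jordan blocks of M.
λ = 0: successive nullity increments [3, 1, 1] count blocks of size ≥ k; block sizes are [3, 1, 1].

Jordan blocks: (0, 3), (0, 1), (0, 1)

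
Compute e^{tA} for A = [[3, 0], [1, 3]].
e^{tA} = [[e^{3*t}, 0], [t*e^{3*t}, e^{3*t}]]

A has Jordan form J = [[3, 1], [0, 3]] with A = PJP^{-1}, so e^{tA} = P e^{tJ} P^{-1}.

For a Jordan block J_k(λ), e^{tJ_k(λ)} = e^{λt} · (I + tN + t^2 N^2/2! + ... + t^{k-1} N^{k-1}/(k-1)!) where N is the nilpotent superdiagonal part.

Assembling the blocks and conjugating back gives the entries of e^{tA} as shown above.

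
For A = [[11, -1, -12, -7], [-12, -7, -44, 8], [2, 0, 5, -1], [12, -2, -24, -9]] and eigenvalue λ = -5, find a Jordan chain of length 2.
We seek v_1 ∈ ker((A + 5I)^2) \ ker(A + 5I), then set v_{i+1} = (A + 5I) v_i.

One such chain is v_1 = [[0, 1, 0, 0]]^T, v_2 = [[-1, -2, 0, -2]]^T. Check: (A + 5I) v_2 = [[0, 0, 0, 0]]^T = 0.

v_1 = [[0, 1, 0, 0]]^T, v_2 = [[-1, -2, 0, -2]]^T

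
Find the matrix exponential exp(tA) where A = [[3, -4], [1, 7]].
e^{tA} = [[(1 - 2*t)*e^{5*t}, -4*t*e^{5*t}], [t*e^{5*t}, (2*t + 1)*e^{5*t}]]

A has Jordan form J = [[5, 1], [0, 5]] with A = PJP^{-1}, so e^{tA} = P e^{tJ} P^{-1}.

For a Jordan block J_k(λ), e^{tJ_k(λ)} = e^{λt} · (I + tN + t^2 N^2/2! + ... + t^{k-1} N^{k-1}/(k-1)!) where N is the nilpotent superdiagonal part.

Assembling the blocks and conjugating back gives the entries of e^{tA} as shown above.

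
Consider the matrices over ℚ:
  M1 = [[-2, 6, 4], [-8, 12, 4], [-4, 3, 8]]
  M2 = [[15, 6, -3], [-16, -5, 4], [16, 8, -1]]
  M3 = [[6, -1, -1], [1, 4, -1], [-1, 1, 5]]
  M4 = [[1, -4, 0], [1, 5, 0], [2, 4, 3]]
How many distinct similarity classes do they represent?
3 classes: {M1}, {M2, M4}, {M3}

Characteristic polynomials: χ_{M1} = (x - 6)^3, χ_{M2} = (x - 3)^3, χ_{M3} = (x - 5)^3, χ_{M4} = (x - 3)^3.

{M1}: invariant factors x - 6, (x - 6)^2.

{M2, M4}: invariant factors x - 3, (x - 3)^2.

{M3}: invariant factors (x - 5)^3.

Matrices are similar if and only if their invariant-factor lists agree; the partition into similarity classes is {M1}, {M2, M4}, {M3}.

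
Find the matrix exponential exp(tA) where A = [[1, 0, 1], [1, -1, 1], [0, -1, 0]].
A has Jordan form J = [[0, 1, 0], [0, 0, 1], [0, 0, 0]] with A = PJP^{-1}, so e^{tA} = P e^{tJ} P^{-1}.

For a Jordan block J_k(λ), e^{tJ_k(λ)} = e^{λt} · (I + tN + t^2 N^2/2! + ... + t^{k-1} N^{k-1}/(k-1)!) where N is the nilpotent superdiagonal part.

Assembling the blocks and conjugating back gives the entries of e^{tA} as shown above.

e^{tA} = [[t^2/2 + t + 1, -t^2/2, t*(t + 2)/2], [t, 1 - t, t], [-t^2/2, t*(t - 2)/2, 1 - t^2/2]]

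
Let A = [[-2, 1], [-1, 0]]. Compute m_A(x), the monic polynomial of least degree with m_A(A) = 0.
The characteristic polynomial factors as (x + 1)^2. The minimal polynomial is ∏(x - λ)^{k_λ} where k_λ is the size of the largest Jordan block at λ.

For λ = -1: rank(A + I) = 1, and the largest Jordan block has size 2 (the smallest k with rank((A + I)^k) = rank((A + I)^(k+1))).

So m_A(x) = (x + 1)^2.

m_A(x) = (x + 1)^2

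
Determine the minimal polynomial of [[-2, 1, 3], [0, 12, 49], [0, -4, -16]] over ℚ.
The characteristic polynomial factors as (x + 2)^3. The minimal polynomial is ∏(x - λ)^{k_λ} where k_λ is the size of the largest Jordan block at λ.

For λ = -2: rank(A + 2I) = 2, and the largest Jordan block has size 3 (the smallest k with rank((A + 2I)^k) = rank((A + 2I)^(k+1))).

So m_A(x) = (x + 2)^3.

m_A(x) = (x + 2)^3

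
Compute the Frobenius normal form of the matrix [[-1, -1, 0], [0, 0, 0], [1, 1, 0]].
R = [[0, 0, 0], [0, 0, 0], [0, 1, -1]]

The invariant factors of A (the non-unit diagonal entries of the Smith normal form of xI - A over ℚ[x]) are x, x(x + 1), each dividing the next. The characteristic polynomial is their product, x^2(x + 1).

The rational canonical form is the block-diagonal matrix of companion matrices C(f_i):
R = [[0, 0, 0], [0, 0, 0], [0, 1, -1]].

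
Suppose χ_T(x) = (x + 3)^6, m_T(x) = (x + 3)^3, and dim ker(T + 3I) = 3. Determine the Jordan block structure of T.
Jordan blocks: (-3, 3), (-3, 2), (-3, 1)

λ = -3: algebraic multiplicity 6 (exponent in χ_T), largest block size 3 (exponent in m_T), 3 blocks (geometric multiplicity). These force block sizes [3, 2, 1].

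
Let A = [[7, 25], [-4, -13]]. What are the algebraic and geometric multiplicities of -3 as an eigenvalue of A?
The characteristic polynomial is (x + 3)^2, so the factor x + 3 appears with exponent 2: the algebraic multiplicity is 2.

rank(A + 3I) = 1, so the eigenspace has dimension 2 - 1 = 1: the geometric multiplicity is 1.

Since 1 < 2, A is not diagonalizable.

algebraic multiplicity 2, geometric multiplicity 1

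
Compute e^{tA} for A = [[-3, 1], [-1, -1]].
e^{tA} = [[(1 - t)*e^{-2*t}, t*e^{-2*t}], [-t*e^{-2*t}, (t + 1)*e^{-2*t}]]

A has Jordan form J = [[-2, 1], [0, -2]] with A = PJP^{-1}, so e^{tA} = P e^{tJ} P^{-1}.

For a Jordan block J_k(λ), e^{tJ_k(λ)} = e^{λt} · (I + tN + t^2 N^2/2! + ... + t^{k-1} N^{k-1}/(k-1)!) where N is the nilpotent superdiagonal part.

Assembling the blocks and conjugating back gives the entries of e^{tA} as shown above.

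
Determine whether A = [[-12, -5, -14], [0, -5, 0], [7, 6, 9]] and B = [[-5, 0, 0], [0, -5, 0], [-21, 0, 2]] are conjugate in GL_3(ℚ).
Both have characteristic polynomial (x - 2)(x + 5)^2, but the minimal polynomial of A is (x - 2)(x + 5)^2 while the minimal polynomial of B is (x - 2)(x + 5). The minimal polynomial is a similarity invariant, so A and B are not similar.

No.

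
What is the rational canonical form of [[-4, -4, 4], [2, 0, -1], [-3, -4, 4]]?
R = [[0, 0, 4], [1, 0, 0], [0, 1, 0]]

The invariant factors of A (the non-unit diagonal entries of the Smith normal form of xI - A over ℚ[x]) are x^3 - 4, each dividing the next. The characteristic polynomial is their product, x^3 - 4.

The rational canonical form is the block-diagonal matrix of companion matrices C(f_i):
R = [[0, 0, 4], [1, 0, 0], [0, 1, 0]].

Note the characteristic polynomial does not split into linear factors over ℚ, so A has no Jordan form over ℚ; the rational canonical form exists over any field.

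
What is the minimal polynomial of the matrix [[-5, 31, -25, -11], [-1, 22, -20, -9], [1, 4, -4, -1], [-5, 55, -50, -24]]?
The characteristic polynomial factors as (x - 1)(x + 4)^3. The minimal polynomial is ∏(x - λ)^{k_λ} where k_λ is the size of the largest Jordan block at λ.

For λ = -4: rank(A + 4I) = 3, and the largest Jordan block has size 3 (the smallest k with rank((A + 4I)^k) = rank((A + 4I)^(k+1))).
For λ = 1: rank(A - I) = 3, and the largest Jordan block has size 1 (the smallest k with rank((A - I)^k) = rank((A - I)^(k+1))).

So m_A(x) = (x - 1)(x + 4)^3.

m_A(x) = (x - 1)(x + 4)^3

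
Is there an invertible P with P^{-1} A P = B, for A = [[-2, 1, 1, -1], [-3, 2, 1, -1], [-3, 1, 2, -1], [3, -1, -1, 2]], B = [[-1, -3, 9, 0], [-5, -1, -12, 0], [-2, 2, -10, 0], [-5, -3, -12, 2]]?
No.

trace(A) = 4 but trace(B) = -10. The trace is a similarity invariant, so A and B are not similar.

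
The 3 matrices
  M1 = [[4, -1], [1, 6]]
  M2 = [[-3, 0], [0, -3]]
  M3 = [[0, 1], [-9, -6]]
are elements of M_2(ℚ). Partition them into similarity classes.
Characteristic polynomials: χ_{M1} = (x - 5)^2, χ_{M2} = (x + 3)^2, χ_{M3} = (x + 3)^2.

{M1}: invariant factors (x - 5)^2.

{M2}: invariant factors x + 3, x + 3.

{M3}: invariant factors (x + 3)^2.

Matrices are similar if and only if their invariant-factor lists agree; the partition into similarity classes is {M1}, {M2}, {M3}.

3 classes: {M1}, {M2}, {M3}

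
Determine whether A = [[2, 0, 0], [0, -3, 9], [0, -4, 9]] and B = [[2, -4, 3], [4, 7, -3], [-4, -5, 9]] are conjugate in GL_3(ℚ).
No.

trace(A) = 8 but trace(B) = 18. The trace is a similarity invariant, so A and B are not similar.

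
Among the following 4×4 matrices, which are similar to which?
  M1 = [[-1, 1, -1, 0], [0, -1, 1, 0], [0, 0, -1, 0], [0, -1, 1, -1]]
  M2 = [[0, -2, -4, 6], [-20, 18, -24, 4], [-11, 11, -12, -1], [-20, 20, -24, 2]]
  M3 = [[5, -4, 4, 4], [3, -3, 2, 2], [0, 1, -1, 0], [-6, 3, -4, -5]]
2 classes: {M1, M3}, {M2}

Characteristic polynomials: χ_{M1} = (x + 1)^4, χ_{M2} = (x - 6)^2(x + 2)^2, χ_{M3} = (x + 1)^4.

{M1, M3}: invariant factors x + 1, (x + 1)^3.

{M2}: invariant factors x + 2, (x - 6)^2(x + 2).

Matrices are similar if and only if their invariant-factor lists agree; the partition into similarity classes is {M1, M3}, {M2}.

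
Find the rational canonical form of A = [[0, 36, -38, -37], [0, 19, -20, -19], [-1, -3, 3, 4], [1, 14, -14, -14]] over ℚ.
The invariant factors of A (the non-unit diagonal entries of the Smith normal form of xI - A over ℚ[x]) are (x^2 - 4x - 3)^2, each dividing the next. The characteristic polynomial is their product, (x^2 - 4x - 3)^2.

The rational canonical form is the block-diagonal matrix of companion matrices C(f_i):
R = [[0, 0, 0, -9], [1, 0, 0, -24], [0, 1, 0, -10], [0, 0, 1, 8]].

Note the characteristic polynomial does not split into linear factors over ℚ, so A has no Jordan form over ℚ; the rational canonical form exists over any field.

R = [[0, 0, 0, -9], [1, 0, 0, -24], [0, 1, 0, -10], [0, 0, 1, 8]]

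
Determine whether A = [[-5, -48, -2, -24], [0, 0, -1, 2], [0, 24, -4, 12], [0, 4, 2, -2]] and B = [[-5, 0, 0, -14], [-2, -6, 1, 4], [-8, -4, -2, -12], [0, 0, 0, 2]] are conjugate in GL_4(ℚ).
Yes.

Two matrices over a field are similar if and only if they have the same invariant factors.

Both A and B have characteristic polynomial (x - 2)(x + 4)^2(x + 5) and minimal polynomial (x - 2)(x + 4)^2(x + 5). Computing further, both have invariant factors (x - 2)(x + 4)^2(x + 5). Hence A and B are similar.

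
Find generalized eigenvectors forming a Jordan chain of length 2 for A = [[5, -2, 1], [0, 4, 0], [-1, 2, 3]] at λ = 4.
v_1 = [[-1, 0, 2]]^T, v_2 = [[1, 0, -1]]^T

We seek v_1 ∈ ker((A - 4I)^2) \ ker(A - 4I), then set v_{i+1} = (A - 4I) v_i.

One such chain is v_1 = [[-1, 0, 2]]^T, v_2 = [[1, 0, -1]]^T. Check: (A - 4I) v_2 = [[0, 0, 0]]^T = 0.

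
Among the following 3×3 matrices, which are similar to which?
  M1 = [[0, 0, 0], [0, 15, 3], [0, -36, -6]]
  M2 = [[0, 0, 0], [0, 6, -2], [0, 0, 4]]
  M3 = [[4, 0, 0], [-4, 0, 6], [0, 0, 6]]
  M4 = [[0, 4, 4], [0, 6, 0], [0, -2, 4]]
Characteristic polynomials: χ_{M1} = x(x - 6)(x - 3), χ_{M2} = x(x - 6)(x - 4), χ_{M3} = x(x - 6)(x - 4), χ_{M4} = x(x - 6)(x - 4).

{M1}: invariant factors x(x - 6)(x - 3).

{M2, M3, M4}: invariant factors x(x - 6)(x - 4).

Matrices are similar if and only if their invariant-factor lists agree; the partition into similarity classes is {M1}, {M2, M3, M4}.

2 classes: {M1}, {M2, M3, M4}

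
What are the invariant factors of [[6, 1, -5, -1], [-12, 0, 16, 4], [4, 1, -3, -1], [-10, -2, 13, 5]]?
x - 2, (x - 2)^3

The Jordan structure of A has elementary divisors (x - 2)^3, (x - 2). Arranging the block sizes at each eigenvalue in decreasing order and taking row products gives the invariant factors.

Invariant factors (smallest first, each dividing the next): x - 2, (x - 2)^3.

Check: the last factor (x - 2)^3 is the minimal polynomial, and the product (x - 2)^4 is the characteristic polynomial.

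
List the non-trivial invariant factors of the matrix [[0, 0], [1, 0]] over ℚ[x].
x^2

The Jordan structure of A has elementary divisors x^2. Arranging the block sizes at each eigenvalue in decreasing order and taking row products gives the invariant factors.

Invariant factors (smallest first, each dividing the next): x^2.

Check: the last factor x^2 is the minimal polynomial, and the product x^2 is the characteristic polynomial.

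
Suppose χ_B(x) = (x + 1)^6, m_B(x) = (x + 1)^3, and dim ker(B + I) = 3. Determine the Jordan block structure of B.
Jordan blocks: (-1, 3), (-1, 2), (-1, 1)

λ = -1: algebraic multiplicity 6 (exponent in χ_B), largest block size 3 (exponent in m_B), 3 blocks (geometric multiplicity). These force block sizes [3, 2, 1].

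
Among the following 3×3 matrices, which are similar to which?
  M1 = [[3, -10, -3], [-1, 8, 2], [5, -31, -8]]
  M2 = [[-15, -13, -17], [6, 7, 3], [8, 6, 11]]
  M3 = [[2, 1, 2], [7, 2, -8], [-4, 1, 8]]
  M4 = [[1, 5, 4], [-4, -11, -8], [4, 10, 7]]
3 classes: {M1, M2}, {M3}, {M4}

Characteristic polynomials: χ_{M1} = (x - 1)^3, χ_{M2} = (x - 1)^3, χ_{M3} = (x - 6)(x - 3)^2, χ_{M4} = (x + 1)^3.

{M1, M2}: invariant factors (x - 1)^3.

{M3}: invariant factors (x - 6)(x - 3)^2.

{M4}: invariant factors x + 1, (x + 1)^2.

Matrices are similar if and only if their invariant-factor lists agree; the partition into similarity classes is {M1, M2}, {M3}, {M4}.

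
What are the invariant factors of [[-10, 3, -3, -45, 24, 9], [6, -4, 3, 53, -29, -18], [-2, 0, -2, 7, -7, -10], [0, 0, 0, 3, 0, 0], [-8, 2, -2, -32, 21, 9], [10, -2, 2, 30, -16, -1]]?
The Jordan structure of A has elementary divisors (x + 2)^3, (x - 3), (x - 5)^2. Arranging the block sizes at each eigenvalue in decreasing order and taking row products gives the invariant factors.

Invariant factors (smallest first, each dividing the next): (x - 5)^2(x - 3)(x + 2)^3.

Check: the last factor (x - 5)^2(x - 3)(x + 2)^3 is the minimal polynomial, and the product (x - 5)^2(x - 3)(x + 2)^3 is the characteristic polynomial.

(x - 5)^2(x - 3)(x + 2)^3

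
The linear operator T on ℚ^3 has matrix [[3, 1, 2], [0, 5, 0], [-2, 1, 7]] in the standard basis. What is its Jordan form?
J = [[5, 1, 0], [0, 5, 0], [0, 0, 5]]

The characteristic polynomial is det(xI - A) = (x - 5)^3, so the eigenvalues are 5 (algebraic multiplicity 3).

For λ = 5: rank(A - 5I) = 1, rank((A - 5I)^2) = 0. The eigenspace has dimension 3 - 1 = 2, so there are 2 Jordan blocks; the rank sequence gives block sizes [2, 1].

Assembling the blocks gives the Jordan form J above.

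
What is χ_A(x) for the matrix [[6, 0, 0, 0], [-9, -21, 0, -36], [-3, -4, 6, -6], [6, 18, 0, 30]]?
χ_A(x) = (x - 6)^3(x - 3)

xI - A = [[x - 6, 0, 0, 0], [9, x + 21, 0, 36], [3, 4, x - 6, 6], [-6, -18, 0, x - 30]].

Expanding det(xI - A) along the first row:
det(xI - A) = + (x - 6)·det([[x + 21, 0, 36], [4, x - 6, 6], [-18, 0, x - 30]]) - (0)·det([[9, 0, 36], [3, x - 6, 6], [-6, 0, x - 30]]) + (0)·det([[9, x + 21, 36], [3, 4, 6], [-6, -18, x - 30]]) - (0)·det([[9, x + 21, 0], [3, 4, x - 6], [-6, -18, 0]]).

Evaluating gives χ_A(x) = x^4 - 21x^3 + 162x^2 - 540x + 648 = (x - 6)^3(x - 3).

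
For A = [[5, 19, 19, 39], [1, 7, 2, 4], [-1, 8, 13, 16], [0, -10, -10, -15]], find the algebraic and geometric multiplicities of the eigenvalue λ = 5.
The characteristic polynomial is (x - 5)^3(x + 5), so the factor x - 5 appears with exponent 3: the algebraic multiplicity is 3.

rank(A - 5I) = 3, so the eigenspace has dimension 4 - 3 = 1: the geometric multiplicity is 1.

Since 1 < 3, A is not diagonalizable.

algebraic multiplicity 3, geometric multiplicity 1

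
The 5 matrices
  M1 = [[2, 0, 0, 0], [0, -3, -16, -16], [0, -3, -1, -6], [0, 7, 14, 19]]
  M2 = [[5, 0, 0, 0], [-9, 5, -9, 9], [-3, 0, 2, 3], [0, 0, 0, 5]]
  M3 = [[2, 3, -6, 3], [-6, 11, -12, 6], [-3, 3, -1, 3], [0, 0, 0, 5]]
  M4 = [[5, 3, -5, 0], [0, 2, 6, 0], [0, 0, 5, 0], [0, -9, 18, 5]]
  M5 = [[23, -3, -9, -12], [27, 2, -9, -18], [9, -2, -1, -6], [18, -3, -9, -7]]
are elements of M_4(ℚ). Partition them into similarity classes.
Characteristic polynomials: χ_{M1} = (x - 5)^3(x - 2), χ_{M2} = (x - 5)^3(x - 2), χ_{M3} = (x - 5)^3(x - 2), χ_{M4} = (x - 5)^3(x - 2), χ_{M5} = (x - 5)^3(x - 2).

{M1, M4, M5}: invariant factors x - 5, (x - 5)^2(x - 2).

{M2, M3}: invariant factors x - 5, x - 5, (x - 5)(x - 2).

Matrices are similar if and only if their invariant-factor lists agree; the partition into similarity classes is {M1, M4, M5}, {M2, M3}.

2 classes: {M1, M4, M5}, {M2, M3}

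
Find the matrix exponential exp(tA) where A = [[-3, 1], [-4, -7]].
A has Jordan form J = [[-5, 1], [0, -5]] with A = PJP^{-1}, so e^{tA} = P e^{tJ} P^{-1}.

For a Jordan block J_k(λ), e^{tJ_k(λ)} = e^{λt} · (I + tN + t^2 N^2/2! + ... + t^{k-1} N^{k-1}/(k-1)!) where N is the nilpotent superdiagonal part.

Assembling the blocks and conjugating back gives the entries of e^{tA} as shown above.

e^{tA} = [[(2*t + 1)*e^{-5*t}, t*e^{-5*t}], [-4*t*e^{-5*t}, (1 - 2*t)*e^{-5*t}]]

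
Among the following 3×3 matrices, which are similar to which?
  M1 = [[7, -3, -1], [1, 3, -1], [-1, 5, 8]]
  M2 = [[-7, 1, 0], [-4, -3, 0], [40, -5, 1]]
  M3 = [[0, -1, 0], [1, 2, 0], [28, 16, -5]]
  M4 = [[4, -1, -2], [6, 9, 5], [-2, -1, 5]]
Characteristic polynomials: χ_{M1} = (x - 6)^3, χ_{M2} = (x - 1)(x + 5)^2, χ_{M3} = (x - 1)^2(x + 5), χ_{M4} = (x - 6)^3.

{M1, M4}: invariant factors (x - 6)^3.

{M2}: invariant factors (x - 1)(x + 5)^2.

{M3}: invariant factors (x - 1)^2(x + 5).

Matrices are similar if and only if their invariant-factor lists agree; the partition into similarity classes is {M1, M4}, {M2}, {M3}.

3 classes: {M1, M4}, {M2}, {M3}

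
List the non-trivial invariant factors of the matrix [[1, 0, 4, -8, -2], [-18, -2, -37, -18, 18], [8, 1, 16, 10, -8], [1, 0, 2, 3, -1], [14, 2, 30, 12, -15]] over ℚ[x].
The Jordan structure of A has elementary divisors (x + 1)^2, (x + 1), (x - 3)^2. Arranging the block sizes at each eigenvalue in decreasing order and taking row products gives the invariant factors.

Invariant factors (smallest first, each dividing the next): x + 1, (x - 3)^2(x + 1)^2.

Check: the last factor (x - 3)^2(x + 1)^2 is the minimal polynomial, and the product (x - 3)^2(x + 1)^3 is the characteristic polynomial.

x + 1, (x - 3)^2(x + 1)^2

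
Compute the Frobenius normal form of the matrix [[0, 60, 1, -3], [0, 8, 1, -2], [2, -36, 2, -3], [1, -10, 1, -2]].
R = [[0, 0, 0, 36], [1, 0, 0, -9], [0, 1, 0, -16], [0, 0, 1, 8]]

The invariant factors of A (the non-unit diagonal entries of the Smith normal form of xI - A over ℚ[x]) are (x - 4)(x - 3)(x^2 - x - 3), each dividing the next. The characteristic polynomial is their product, (x - 4)(x - 3)(x^2 - x - 3).

The rational canonical form is the block-diagonal matrix of companion matrices C(f_i):
R = [[0, 0, 0, 36], [1, 0, 0, -9], [0, 1, 0, -16], [0, 0, 1, 8]].

Note the characteristic polynomial does not split into linear factors over ℚ, so A has no Jordan form over ℚ; the rational canonical form exists over any field.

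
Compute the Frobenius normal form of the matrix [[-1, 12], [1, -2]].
The invariant factors of A (the non-unit diagonal entries of the Smith normal form of xI - A over ℚ[x]) are (x - 2)(x + 5), each dividing the next. The characteristic polynomial is their product, (x - 2)(x + 5).

The rational canonical form is the block-diagonal matrix of companion matrices C(f_i):
R = [[0, 10], [1, -3]].

R = [[0, 10], [1, -3]]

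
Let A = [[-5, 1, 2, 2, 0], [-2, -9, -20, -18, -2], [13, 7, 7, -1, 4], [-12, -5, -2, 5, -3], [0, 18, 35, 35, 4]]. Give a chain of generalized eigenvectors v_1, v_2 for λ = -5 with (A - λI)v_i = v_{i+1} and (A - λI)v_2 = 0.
We seek v_1 ∈ ker((A + 5I)^2) \ ker(A + 5I), then set v_{i+1} = (A + 5I) v_i.

One such chain is v_1 = [[0, 1, 0, 0, -2]]^T, v_2 = [[1, 0, -1, 1, 0]]^T. Check: (A + 5I) v_2 = [[0, 0, 0, 0, 0]]^T = 0.

v_1 = [[0, 1, 0, 0, -2]]^T, v_2 = [[1, 0, -1, 1, 0]]^T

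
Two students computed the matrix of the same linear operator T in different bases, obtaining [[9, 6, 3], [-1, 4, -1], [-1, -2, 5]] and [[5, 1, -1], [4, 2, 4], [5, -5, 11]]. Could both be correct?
Yes.

Two matrices over a field are similar if and only if they have the same invariant factors.

Both A and B have characteristic polynomial (x - 6)^3 and minimal polynomial (x - 6)^2. Computing further, both have invariant factors x - 6, (x - 6)^2. Hence A and B are similar.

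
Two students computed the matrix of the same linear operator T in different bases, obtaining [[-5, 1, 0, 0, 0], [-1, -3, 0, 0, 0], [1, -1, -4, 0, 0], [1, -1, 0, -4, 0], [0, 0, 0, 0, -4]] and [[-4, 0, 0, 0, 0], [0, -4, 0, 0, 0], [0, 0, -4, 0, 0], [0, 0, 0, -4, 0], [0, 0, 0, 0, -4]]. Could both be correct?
No.

Both have characteristic polynomial (x + 4)^5, but the minimal polynomial of A is (x + 4)^2 while the minimal polynomial of B is x + 4. The minimal polynomial is a similarity invariant, so A and B are not similar.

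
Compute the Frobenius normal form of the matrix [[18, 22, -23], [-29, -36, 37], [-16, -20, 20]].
The invariant factors of A (the non-unit diagonal entries of the Smith normal form of xI - A over ℚ[x]) are (x - 2)(x^2 + 2), each dividing the next. The characteristic polynomial is their product, (x - 2)(x^2 + 2).

The rational canonical form is the block-diagonal matrix of companion matrices C(f_i):
R = [[0, 0, 4], [1, 0, -2], [0, 1, 2]].

Note the characteristic polynomial does not split into linear factors over ℚ, so A has no Jordan form over ℚ; the rational canonical form exists over any field.

R = [[0, 0, 4], [1, 0, -2], [0, 1, 2]]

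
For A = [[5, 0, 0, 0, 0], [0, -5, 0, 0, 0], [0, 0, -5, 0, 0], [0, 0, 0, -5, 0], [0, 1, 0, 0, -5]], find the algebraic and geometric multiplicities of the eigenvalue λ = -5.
algebraic multiplicity 4, geometric multiplicity 3

The characteristic polynomial is (x - 5)(x + 5)^4, so the factor x + 5 appears with exponent 4: the algebraic multiplicity is 4.

rank(A + 5I) = 2, so the eigenspace has dimension 5 - 2 = 3: the geometric multiplicity is 3.

Since 3 < 4, A is not diagonalizable.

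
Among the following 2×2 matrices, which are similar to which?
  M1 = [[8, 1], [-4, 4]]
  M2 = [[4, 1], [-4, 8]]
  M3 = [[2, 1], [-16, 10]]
Characteristic polynomials: χ_{M1} = (x - 6)^2, χ_{M2} = (x - 6)^2, χ_{M3} = (x - 6)^2.

{M1, M2, M3}: invariant factors (x - 6)^2.

Matrices are similar if and only if their invariant-factor lists agree; the partition into similarity classes is {M1, M2, M3}.

1 class: {M1, M2, M3}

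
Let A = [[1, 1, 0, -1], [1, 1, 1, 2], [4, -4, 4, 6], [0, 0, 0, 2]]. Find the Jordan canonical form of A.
J = [[2, 1, 0, 0], [0, 2, 1, 0], [0, 0, 2, 0], [0, 0, 0, 2]]

The characteristic polynomial is det(xI - A) = (x - 2)^4, so the eigenvalues are 2 (algebraic multiplicity 4).

For λ = 2: rank(A - 2I) = 2, rank((A - 2I)^2) = 1, rank((A - 2I)^3) = 0. The eigenspace has dimension 4 - 2 = 2, so there are 2 Jordan blocks; the rank sequence gives block sizes [3, 1].

Assembling the blocks gives the Jordan form J above.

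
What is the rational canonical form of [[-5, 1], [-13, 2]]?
R = [[0, -3], [1, -3]]

The invariant factors of A (the non-unit diagonal entries of the Smith normal form of xI - A over ℚ[x]) are x^2 + 3x + 3, each dividing the next. The characteristic polynomial is their product, x^2 + 3x + 3.

The rational canonical form is the block-diagonal matrix of companion matrices C(f_i):
R = [[0, -3], [1, -3]].

Note the characteristic polynomial does not split into linear factors over ℚ, so A has no Jordan form over ℚ; the rational canonical form exists over any field.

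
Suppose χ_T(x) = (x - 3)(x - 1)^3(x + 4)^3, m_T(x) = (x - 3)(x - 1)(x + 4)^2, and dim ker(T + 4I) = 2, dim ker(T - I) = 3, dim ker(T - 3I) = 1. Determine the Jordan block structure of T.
Jordan blocks: (-4, 2), (-4, 1), (1, 1), (1, 1), (1, 1), (3, 1)

λ = -4: algebraic multiplicity 3 (exponent in χ_T), largest block size 2 (exponent in m_T), 2 blocks (geometric multiplicity). These force block sizes [2, 1].
λ = 1: algebraic multiplicity 3 (exponent in χ_T), largest block size 1 (exponent in m_T), 3 blocks (geometric multiplicity). These force block sizes [1, 1, 1].
λ = 3: algebraic multiplicity 1 (exponent in χ_T), largest block size 1 (exponent in m_T), 1 block (geometric multiplicity). This forces block sizes [1].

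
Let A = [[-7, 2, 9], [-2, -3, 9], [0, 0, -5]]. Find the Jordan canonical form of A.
The characteristic polynomial is det(xI - A) = (x + 5)^3, so the eigenvalues are -5 (algebraic multiplicity 3).

For λ = -5: rank(A + 5I) = 1, rank((A + 5I)^2) = 0. The eigenspace has dimension 3 - 1 = 2, so there are 2 Jordan blocks; the rank sequence gives block sizes [2, 1].

Assembling the blocks gives the Jordan form J above.

J = [[-5, 1, 0], [0, -5, 0], [0, 0, -5]]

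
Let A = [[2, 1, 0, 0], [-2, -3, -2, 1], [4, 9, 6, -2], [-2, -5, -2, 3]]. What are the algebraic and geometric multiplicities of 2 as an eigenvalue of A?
algebraic multiplicity 4, geometric multiplicity 2

The characteristic polynomial is (x - 2)^4, so the factor x - 2 appears with exponent 4: the algebraic multiplicity is 4.

rank(A - 2I) = 2, so the eigenspace has dimension 4 - 2 = 2: the geometric multiplicity is 2.

Since 2 < 4, A is not diagonalizable.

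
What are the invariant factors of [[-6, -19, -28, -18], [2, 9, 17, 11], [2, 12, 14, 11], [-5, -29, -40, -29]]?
The Jordan structure of A has elementary divisors (x + 3)^3, (x + 3). Arranging the block sizes at each eigenvalue in decreasing order and taking row products gives the invariant factors.

Invariant factors (smallest first, each dividing the next): x + 3, (x + 3)^3.

Check: the last factor (x + 3)^3 is the minimal polynomial, and the product (x + 3)^4 is the characteristic polynomial.

x + 3, (x + 3)^3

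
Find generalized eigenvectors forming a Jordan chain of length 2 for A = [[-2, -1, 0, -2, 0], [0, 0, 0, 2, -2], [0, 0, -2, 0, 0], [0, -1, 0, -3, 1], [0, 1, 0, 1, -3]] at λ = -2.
v_1 = [[-2, 3, 1, -2, 1]]^T, v_2 = [[1, 0, 0, 0, 0]]^T

We seek v_1 ∈ ker((A + 2I)^2) \ ker(A + 2I), then set v_{i+1} = (A + 2I) v_i.

One such chain is v_1 = [[-2, 3, 1, -2, 1]]^T, v_2 = [[1, 0, 0, 0, 0]]^T. Check: (A + 2I) v_2 = [[0, 0, 0, 0, 0]]^T = 0.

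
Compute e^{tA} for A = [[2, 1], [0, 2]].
e^{tA} = [[e^{2*t}, t*e^{2*t}], [0, e^{2*t}]]

A has Jordan form J = [[2, 1], [0, 2]] with A = PJP^{-1}, so e^{tA} = P e^{tJ} P^{-1}.

For a Jordan block J_k(λ), e^{tJ_k(λ)} = e^{λt} · (I + tN + t^2 N^2/2! + ... + t^{k-1} N^{k-1}/(k-1)!) where N is the nilpotent superdiagonal part.

Assembling the blocks and conjugating back gives the entries of e^{tA} as shown above.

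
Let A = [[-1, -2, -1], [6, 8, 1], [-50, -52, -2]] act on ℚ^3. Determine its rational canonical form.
The invariant factors of A (the non-unit diagonal entries of the Smith normal form of xI - A over ℚ[x]) are (x - 4)^2(x + 3), each dividing the next. The characteristic polynomial is their product, (x - 4)^2(x + 3).

The rational canonical form is the block-diagonal matrix of companion matrices C(f_i):
R = [[0, 0, -48], [1, 0, 8], [0, 1, 5]].

R = [[0, 0, -48], [1, 0, 8], [0, 1, 5]]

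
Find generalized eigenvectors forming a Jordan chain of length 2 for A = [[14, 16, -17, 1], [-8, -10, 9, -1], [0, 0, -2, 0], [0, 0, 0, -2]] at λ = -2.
v_1 = [[-2, 2, 0, 1]]^T, v_2 = [[1, -1, 0, 0]]^T

We seek v_1 ∈ ker((A + 2I)^2) \ ker(A + 2I), then set v_{i+1} = (A + 2I) v_i.

One such chain is v_1 = [[-2, 2, 0, 1]]^T, v_2 = [[1, -1, 0, 0]]^T. Check: (A + 2I) v_2 = [[0, 0, 0, 0]]^T = 0.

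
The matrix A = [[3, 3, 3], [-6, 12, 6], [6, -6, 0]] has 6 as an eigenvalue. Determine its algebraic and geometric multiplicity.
algebraic multiplicity 2, geometric multiplicity 2

The characteristic polynomial is (x - 6)^2(x - 3), so the factor x - 6 appears with exponent 2: the algebraic multiplicity is 2.

rank(A - 6I) = 1, so the eigenspace has dimension 3 - 1 = 2: the geometric multiplicity is 2.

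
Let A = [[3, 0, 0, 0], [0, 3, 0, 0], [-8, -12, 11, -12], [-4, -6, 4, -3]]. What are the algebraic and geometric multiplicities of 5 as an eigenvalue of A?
algebraic multiplicity 1, geometric multiplicity 1

The characteristic polynomial is (x - 5)(x - 3)^3, so the factor x - 5 appears with exponent 1: the algebraic multiplicity is 1.

rank(A - 5I) = 3, so the eigenspace has dimension 4 - 3 = 1: the geometric multiplicity is 1.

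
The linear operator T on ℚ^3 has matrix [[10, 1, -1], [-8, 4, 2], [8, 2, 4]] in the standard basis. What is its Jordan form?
J = [[6, 1, 0], [0, 6, 0], [0, 0, 6]]

The characteristic polynomial is det(xI - A) = (x - 6)^3, so the eigenvalues are 6 (algebraic multiplicity 3).

For λ = 6: rank(A - 6I) = 1, rank((A - 6I)^2) = 0. The eigenspace has dimension 3 - 1 = 2, so there are 2 Jordan blocks; the rank sequence gives block sizes [2, 1].

Assembling the blocks gives the Jordan form J above.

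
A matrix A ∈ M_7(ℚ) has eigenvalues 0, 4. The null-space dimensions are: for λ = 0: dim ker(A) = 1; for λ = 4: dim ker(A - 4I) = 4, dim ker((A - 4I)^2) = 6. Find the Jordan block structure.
λ = 0: successive nullity increments [1] count blocks of size ≥ k; block sizes are [1].
λ = 4: successive nullity increments [4, 2] count blocks of size ≥ k; block sizes are [2, 2, 1, 1].

Jordan blocks: (0, 1), (4, 2), (4, 2), (4, 1), (4, 1)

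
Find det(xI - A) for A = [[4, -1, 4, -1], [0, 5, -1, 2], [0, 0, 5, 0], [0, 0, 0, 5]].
xI - A = [[x - 4, 1, -4, 1], [0, x - 5, 1, -2], [0, 0, x - 5, 0], [0, 0, 0, x - 5]].

Expanding det(xI - A) along the first row:
det(xI - A) = + (x - 4)·det([[x - 5, 1, -2], [0, x - 5, 0], [0, 0, x - 5]]) - (1)·det([[0, 1, -2], [0, x - 5, 0], [0, 0, x - 5]]) + (-4)·det([[0, x - 5, -2], [0, 0, 0], [0, 0, x - 5]]) - (1)·det([[0, x - 5, 1], [0, 0, x - 5], [0, 0, 0]]).

Evaluating gives χ_A(x) = x^4 - 19x^3 + 135x^2 - 425x + 500 = (x - 5)^3(x - 4).

χ_A(x) = (x - 5)^3(x - 4)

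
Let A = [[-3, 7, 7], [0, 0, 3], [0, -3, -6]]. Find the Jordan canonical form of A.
J = [[-3, 1, 0], [0, -3, 0], [0, 0, -3]]

The characteristic polynomial is det(xI - A) = (x + 3)^3, so the eigenvalues are -3 (algebraic multiplicity 3).

For λ = -3: rank(A + 3I) = 1, rank((A + 3I)^2) = 0. The eigenspace has dimension 3 - 1 = 2, so there are 2 Jordan blocks; the rank sequence gives block sizes [2, 1].

Assembling the blocks gives the Jordan form J above.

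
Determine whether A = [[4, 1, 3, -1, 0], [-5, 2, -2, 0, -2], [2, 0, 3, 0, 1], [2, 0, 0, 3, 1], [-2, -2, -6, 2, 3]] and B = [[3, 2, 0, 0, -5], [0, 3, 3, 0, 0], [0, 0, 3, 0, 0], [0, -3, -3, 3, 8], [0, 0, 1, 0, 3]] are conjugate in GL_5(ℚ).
Two matrices over a field are similar if and only if they have the same invariant factors.

Both A and B have characteristic polynomial (x - 3)^5 and minimal polynomial (x - 3)^3. Computing further, both have invariant factors (x - 3)^2, (x - 3)^3. Hence A and B are similar.

Yes.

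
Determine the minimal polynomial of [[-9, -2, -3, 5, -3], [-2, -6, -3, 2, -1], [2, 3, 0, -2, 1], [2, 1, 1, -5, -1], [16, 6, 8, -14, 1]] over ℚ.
m_A(x) = (x + 3)^2(x + 5)^2

The characteristic polynomial factors as (x + 3)^3(x + 5)^2. The minimal polynomial is ∏(x - λ)^{k_λ} where k_λ is the size of the largest Jordan block at λ.

For λ = -5: rank(A + 5I) = 4, and the largest Jordan block has size 2 (the smallest k with rank((A + 5I)^k) = rank((A + 5I)^(k+1))).
For λ = -3: rank(A + 3I) = 3, and the largest Jordan block has size 2 (the smallest k with rank((A + 3I)^k) = rank((A + 3I)^(k+1))).

So m_A(x) = (x + 3)^2(x + 5)^2.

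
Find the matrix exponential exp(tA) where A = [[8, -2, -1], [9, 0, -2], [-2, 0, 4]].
e^{tA} = [[(4*t + 1)*e^{4*t}, -2*t*e^{4*t}, -t*e^{4*t}], [t*(2*t + 9)*e^{4*t}, (-t^2 - 4*t + 1)*e^{4*t}, t*(-t - 4)*e^{4*t}/2], [2*t*(-2*t - 1)*e^{4*t}, 2*t^2*e^{4*t}, (t^2 + 1)*e^{4*t}]]

A has Jordan form J = [[4, 1, 0], [0, 4, 1], [0, 0, 4]] with A = PJP^{-1}, so e^{tA} = P e^{tJ} P^{-1}.

For a Jordan block J_k(λ), e^{tJ_k(λ)} = e^{λt} · (I + tN + t^2 N^2/2! + ... + t^{k-1} N^{k-1}/(k-1)!) where N is the nilpotent superdiagonal part.

Assembling the blocks and conjugating back gives the entries of e^{tA} as shown above.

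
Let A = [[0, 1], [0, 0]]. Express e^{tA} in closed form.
e^{tA} = [[1, t], [0, 1]]

A has Jordan form J = [[0, 1], [0, 0]] with A = PJP^{-1}, so e^{tA} = P e^{tJ} P^{-1}.

For a Jordan block J_k(λ), e^{tJ_k(λ)} = e^{λt} · (I + tN + t^2 N^2/2! + ... + t^{k-1} N^{k-1}/(k-1)!) where N is the nilpotent superdiagonal part.

Assembling the blocks and conjugating back gives the entries of e^{tA} as shown above.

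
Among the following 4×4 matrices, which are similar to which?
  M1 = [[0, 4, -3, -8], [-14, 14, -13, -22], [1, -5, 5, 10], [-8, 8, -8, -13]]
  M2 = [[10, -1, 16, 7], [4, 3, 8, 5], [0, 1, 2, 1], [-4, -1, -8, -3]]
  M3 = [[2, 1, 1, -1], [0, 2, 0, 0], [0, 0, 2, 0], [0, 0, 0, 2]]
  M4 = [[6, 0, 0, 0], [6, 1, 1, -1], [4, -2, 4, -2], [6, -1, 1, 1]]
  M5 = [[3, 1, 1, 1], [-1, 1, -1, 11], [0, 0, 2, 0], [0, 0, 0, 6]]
3 classes: {M1}, {M2, M4, M5}, {M3}

Characteristic polynomials: χ_{M1} = (x - 3)(x - 2)^2(x + 1), χ_{M2} = (x - 6)(x - 2)^3, χ_{M3} = (x - 2)^4, χ_{M4} = (x - 6)(x - 2)^3, χ_{M5} = (x - 6)(x - 2)^3.

{M1}: invariant factors (x - 3)(x - 2)^2(x + 1).

{M2, M4, M5}: invariant factors x - 2, (x - 6)(x - 2)^2.

{M3}: invariant factors x - 2, x - 2, (x - 2)^2.

Matrices are similar if and only if their invariant-factor lists agree; the partition into similarity classes is {M1}, {M2, M4, M5}, {M3}.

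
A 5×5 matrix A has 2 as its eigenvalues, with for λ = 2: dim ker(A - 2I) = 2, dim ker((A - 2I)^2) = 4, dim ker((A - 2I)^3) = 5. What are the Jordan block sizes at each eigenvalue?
λ = 2: successive nullity increments [2, 2, 1] count blocks of size ≥ k; block sizes are [3, 2].

Jordan blocks: (2, 3), (2, 2)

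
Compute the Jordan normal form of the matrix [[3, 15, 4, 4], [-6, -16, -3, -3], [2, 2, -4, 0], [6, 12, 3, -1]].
J = [[-5, 1, 0, 0], [0, -5, 0, 0], [0, 0, -4, 0], [0, 0, 0, -4]]

The characteristic polynomial is det(xI - A) = (x + 4)^2(x + 5)^2, so the eigenvalues are -5 (algebraic multiplicity 2), -4 (algebraic multiplicity 2).

For λ = -5: rank(A + 5I) = 3, rank((A + 5I)^2) = 2. The eigenspace has dimension 4 - 3 = 1, so there is 1 Jordan block; the rank sequence gives block sizes [2].

For λ = -4: rank(A + 4I) = 2. The eigenspace has dimension 4 - 2 = 2, so there are 2 Jordan blocks; the rank sequence gives block sizes [1, 1].

Assembling the blocks gives the Jordan form J above.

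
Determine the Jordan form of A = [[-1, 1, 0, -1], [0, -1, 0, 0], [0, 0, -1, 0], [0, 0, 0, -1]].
J = [[-1, 1, 0, 0], [0, -1, 0, 0], [0, 0, -1, 0], [0, 0, 0, -1]]

The characteristic polynomial is det(xI - A) = (x + 1)^4, so the eigenvalues are -1 (algebraic multiplicity 4).

For λ = -1: rank(A + I) = 1, rank((A + I)^2) = 0. The eigenspace has dimension 4 - 1 = 3, so there are 3 Jordan blocks; the rank sequence gives block sizes [2, 1, 1].

Assembling the blocks gives the Jordan form J above.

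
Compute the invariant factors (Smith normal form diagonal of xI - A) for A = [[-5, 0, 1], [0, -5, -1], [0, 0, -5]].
The Jordan structure of A has elementary divisors (x + 5)^2, (x + 5). Arranging the block sizes at each eigenvalue in decreasing order and taking row products gives the invariant factors.

Invariant factors (smallest first, each dividing the next): x + 5, (x + 5)^2.

Check: the last factor (x + 5)^2 is the minimal polynomial, and the product (x + 5)^3 is the characteristic polynomial.

x + 5, (x + 5)^2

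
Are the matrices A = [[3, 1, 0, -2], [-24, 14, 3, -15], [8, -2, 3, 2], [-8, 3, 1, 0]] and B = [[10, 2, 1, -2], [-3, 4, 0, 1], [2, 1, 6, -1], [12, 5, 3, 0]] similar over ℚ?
Two matrices over a field are similar if and only if they have the same invariant factors.

Both A and B have characteristic polynomial (x - 5)^4 and minimal polynomial (x - 5)^3. Computing further, both have invariant factors x - 5, (x - 5)^3. Hence A and B are similar.

Yes.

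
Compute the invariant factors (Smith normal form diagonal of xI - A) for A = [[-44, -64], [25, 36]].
(x + 4)^2

The Jordan structure of A has elementary divisors (x + 4)^2. Arranging the block sizes at each eigenvalue in decreasing order and taking row products gives the invariant factors.

Invariant factors (smallest first, each dividing the next): (x + 4)^2.

Check: the last factor (x + 4)^2 is the minimal polynomial, and the product (x + 4)^2 is the characteristic polynomial.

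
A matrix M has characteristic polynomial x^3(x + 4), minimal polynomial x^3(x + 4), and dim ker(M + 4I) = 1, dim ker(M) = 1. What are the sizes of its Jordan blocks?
Jordan blocks: (-4, 1), (0, 3)

λ = -4: algebraic multiplicity 1 (exponent in χ_M), largest block size 1 (exponent in m_M), 1 block (geometric multiplicity). This forces block sizes [1].
λ = 0: algebraic multiplicity 3 (exponent in χ_M), largest block size 3 (exponent in m_M), 1 block (geometric multiplicity). This forces block sizes [3].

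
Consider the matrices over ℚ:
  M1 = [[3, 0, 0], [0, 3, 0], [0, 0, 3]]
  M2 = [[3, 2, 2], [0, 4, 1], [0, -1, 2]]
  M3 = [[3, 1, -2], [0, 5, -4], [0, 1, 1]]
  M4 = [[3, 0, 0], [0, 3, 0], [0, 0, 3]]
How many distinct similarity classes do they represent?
2 classes: {M1, M4}, {M2, M3}

Characteristic polynomials: χ_{M1} = (x - 3)^3, χ_{M2} = (x - 3)^3, χ_{M3} = (x - 3)^3, χ_{M4} = (x - 3)^3.

{M1, M4}: invariant factors x - 3, x - 3, x - 3.

{M2, M3}: invariant factors x - 3, (x - 3)^2.

Matrices are similar if and only if their invariant-factor lists agree; the partition into similarity classes is {M1, M4}, {M2, M3}.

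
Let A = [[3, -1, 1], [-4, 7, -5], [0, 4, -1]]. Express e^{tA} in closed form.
A has Jordan form J = [[3, 1, 0], [0, 3, 1], [0, 0, 3]] with A = PJP^{-1}, so e^{tA} = P e^{tJ} P^{-1}.

For a Jordan block J_k(λ), e^{tJ_k(λ)} = e^{λt} · (I + tN + t^2 N^2/2! + ... + t^{k-1} N^{k-1}/(k-1)!) where N is the nilpotent superdiagonal part.

Assembling the blocks and conjugating back gives the entries of e^{tA} as shown above.

e^{tA} = [[(2*t^2 + 1)*e^{3*t}, -t*e^{3*t}, t*(t + 2)*e^{3*t}/2], [4*t*(-2*t - 1)*e^{3*t}, (4*t + 1)*e^{3*t}, t*(-2*t - 5)*e^{3*t}], [-8*t^2*e^{3*t}, 4*t*e^{3*t}, (-2*t^2 - 4*t + 1)*e^{3*t}]]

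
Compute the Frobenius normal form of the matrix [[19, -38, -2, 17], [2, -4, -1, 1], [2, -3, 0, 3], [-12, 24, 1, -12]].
R = [[0, 0, 0, 15], [1, 0, 0, -11], [0, 1, 0, 2], [0, 0, 1, 3]]

The invariant factors of A (the non-unit diagonal entries of the Smith normal form of xI - A over ℚ[x]) are (x - 3)(x^3 - 2x + 5), each dividing the next. The characteristic polynomial is their product, (x - 3)(x^3 - 2x + 5).

The rational canonical form is the block-diagonal matrix of companion matrices C(f_i):
R = [[0, 0, 0, 15], [1, 0, 0, -11], [0, 1, 0, 2], [0, 0, 1, 3]].

Note the characteristic polynomial does not split into linear factors over ℚ, so A has no Jordan form over ℚ; the rational canonical form exists over any field.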